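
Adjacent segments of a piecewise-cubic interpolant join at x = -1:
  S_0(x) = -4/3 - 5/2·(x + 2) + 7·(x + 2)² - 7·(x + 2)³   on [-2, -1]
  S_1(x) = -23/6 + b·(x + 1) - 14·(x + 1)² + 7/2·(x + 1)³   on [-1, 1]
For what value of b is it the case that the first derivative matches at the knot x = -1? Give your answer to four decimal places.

S_0'(x) = -5/2 + 14·(x + 2) - 21·(x + 2)², so S_0'(-1) = -19/2. On the right, S_1'(-1) = b, so b = -19/2.

-9.5000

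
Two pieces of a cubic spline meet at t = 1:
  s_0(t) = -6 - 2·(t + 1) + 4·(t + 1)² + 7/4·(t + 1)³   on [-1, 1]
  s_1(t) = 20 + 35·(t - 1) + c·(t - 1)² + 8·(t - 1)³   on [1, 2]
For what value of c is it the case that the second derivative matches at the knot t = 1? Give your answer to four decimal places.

s_0''(t) = 8 + 21/2·(t + 1), so s_0''(1) = 29. On the right, s_1''(1) = 2c, so c = 29/2.

14.5000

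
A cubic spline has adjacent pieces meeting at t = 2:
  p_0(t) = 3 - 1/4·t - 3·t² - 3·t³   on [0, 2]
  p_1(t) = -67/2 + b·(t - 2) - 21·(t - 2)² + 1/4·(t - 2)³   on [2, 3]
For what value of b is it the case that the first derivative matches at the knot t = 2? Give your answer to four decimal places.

-48.2500

p_0'(t) = -1/4 - 6·t - 9·t², so p_0'(2) = -193/4. On the right, p_1'(2) = b, so b = -193/4.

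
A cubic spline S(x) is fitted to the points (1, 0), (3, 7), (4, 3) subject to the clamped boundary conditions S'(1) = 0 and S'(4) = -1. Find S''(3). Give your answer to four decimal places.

Write M_i for S''(x_i). With h_i = 2, 1 and divided differences Δ_i = 7/2, -4, the continuity of S' gives the tridiagonal system
  2·M_0 + 6·M_1 + 1·M_2 = 6(Δ_1 - Δ_0) = -45
Clamped end conditions give two more equations: 2h_0·M_0 + h_0·M_1 = 6(Δ_0 - S'(1)) = 21 and h_1·M_1 + 2h_1·M_2 = 6(S'(4) - Δ_1) = 18.
Hence M_0 = 149/12, M_1 = -43/3, M_2 = 97/6.

-14.3333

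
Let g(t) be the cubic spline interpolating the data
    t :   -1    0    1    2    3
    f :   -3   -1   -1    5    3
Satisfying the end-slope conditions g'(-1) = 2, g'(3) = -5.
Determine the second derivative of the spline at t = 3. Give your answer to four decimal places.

-1.3214

Let σ_i = g''(x_i). Step sizes h_i = 1, 1, 1, 1; slopes of the chords Δ_i = (y_(i+1) - y_i)/h_i = 2, 0, 6, -2.
  1·σ_0 + 4·σ_1 + 1·σ_2 = 6(Δ_1 - Δ_0) = -12
  1·σ_1 + 4·σ_2 + 1·σ_3 = 6(Δ_2 - Δ_1) = 36
  1·σ_2 + 4·σ_3 + 1·σ_4 = 6(Δ_3 - Δ_2) = -48
Clamped end conditions give two more equations: 2h_0·σ_0 + h_0·σ_1 = 6(Δ_0 - g'(-1)) = 0 and h_3·σ_3 + 2h_3·σ_4 = 6(g'(3) - Δ_3) = -18.
Solving the tridiagonal system: σ_0 = 107/28, σ_1 = -107/14, σ_2 = 59/4, σ_3 = -215/14, σ_4 = -37/28.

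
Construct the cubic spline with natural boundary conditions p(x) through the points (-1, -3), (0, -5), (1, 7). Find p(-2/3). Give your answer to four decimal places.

Write M_i for p''(x_i). With h_i = 1, 1 and divided differences Δ_i = -2, 12, the continuity of p' gives the tridiagonal system
  1·M_0 + 4·M_1 + 1·M_2 = 6(Δ_1 - Δ_0) = 84
Natural end conditions: M_0 = M_2 = 0.
Hence M_0 = 0, M_1 = 21, M_2 = 0.
On [-1, 0], p(x) = -3 - 11/2·(x + 1) + 0·(x + 1)² + 7/2·(x + 1)³.
With (x + 1) = 1/3: p(-2/3) = -127/27.

-4.7037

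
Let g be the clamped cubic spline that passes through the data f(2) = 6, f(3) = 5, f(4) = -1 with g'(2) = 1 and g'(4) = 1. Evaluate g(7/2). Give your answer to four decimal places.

Put m_i = g'' at the i-th knot. Here h = (1, 1) and Δ = (-1, -6), so the interior equations h_(i-1)·m_(i-1) + 2(h_(i-1)+h_i)·m_i + h_i·m_(i+1) = 6(Δ_i − Δ_(i-1)) read
  1·m_0 + 4·m_1 + 1·m_2 = 6(Δ_1 - Δ_0) = -30
Clamped end conditions give two more equations: 2h_0·m_0 + h_0·m_1 = 6(Δ_0 - g'(2)) = -12 and h_1·m_1 + 2h_1·m_2 = 6(g'(4) - Δ_1) = 42.
Solving: m_0 = 3/2, m_1 = -15, m_2 = 57/2.
On [3, 4], g(x) = 5 - 23/4·(x - 3) - 15/2·(x - 3)² + 29/4·(x - 3)³.
With (x - 3) = 1/2: g(7/2) = 37/32.

1.1563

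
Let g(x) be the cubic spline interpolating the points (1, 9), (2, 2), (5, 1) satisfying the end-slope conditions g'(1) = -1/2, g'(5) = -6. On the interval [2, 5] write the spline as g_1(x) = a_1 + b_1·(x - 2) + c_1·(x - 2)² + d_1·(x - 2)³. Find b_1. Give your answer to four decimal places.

Let M_i = g''(x_i). Step sizes h_i = 1, 3; slopes of the chords Δ_i = (y_(i+1) - y_i)/h_i = -7, -1/3.
  1·M_0 + 8·M_1 + 3·M_2 = 6(Δ_1 - Δ_0) = 40
Clamped end conditions give two more equations: 2h_0·M_0 + h_0·M_1 = 6(Δ_0 - g'(1)) = -39 and h_1·M_1 + 2h_1·M_2 = 6(g'(5) - Δ_1) = -34.
Solving the tridiagonal system: M_0 = -207/8, M_1 = 51/4, M_2 = -289/24.
On [2, 5], with g_1(x) = a_1 + b_1·(x - 2) + c_1·(x - 2)² + d_1·(x - 2)³: c_1 = M_1/2 = 51/8, d_1 = (M_2 - M_1)/(6h_1) = -595/432, b_1 = Δ_1 - h_1(2M_1 + M_2)/6 = -113/16.

-7.0625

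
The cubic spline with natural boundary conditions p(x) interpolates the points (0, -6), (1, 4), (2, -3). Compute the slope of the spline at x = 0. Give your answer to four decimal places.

14.2500

With m_i denoting the second derivative at x_i, h_i = 1, 1, and Δ_i = (y_(i+1) − y_i)/h_i = 10, -7:
  1·m_0 + 4·m_1 + 1·m_2 = 6(Δ_1 - Δ_0) = -102
Natural end conditions: m_0 = m_2 = 0.
Solving: m_0 = 0, m_1 = -51/2, m_2 = 0.
On [0, 1], p'(x) = b_0 + 2c_0·x + 3d_0·x² with b_0 = Δ_0 - h_0(2m_0 + m_1)/6 = 57/4, c_0 = m_0/2 = 0, d_0 = (m_1 - m_0)/(6h_0) = -17/4. So p'(0) = 57/4.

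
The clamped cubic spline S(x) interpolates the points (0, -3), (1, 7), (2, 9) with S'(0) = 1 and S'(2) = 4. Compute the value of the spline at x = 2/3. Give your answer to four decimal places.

Put m_i = S'' at the i-th knot. Here h = (1, 1) and Δ = (10, 2), so the interior equations h_(i-1)·m_(i-1) + 2(h_(i-1)+h_i)·m_i + h_i·m_(i+1) = 6(Δ_i − Δ_(i-1)) read
  1·m_0 + 4·m_1 + 1·m_2 = 6(Δ_1 - Δ_0) = -48
Clamped end conditions give two more equations: 2h_0·m_0 + h_0·m_1 = 6(Δ_0 - S'(0)) = 54 and h_1·m_1 + 2h_1·m_2 = 6(S'(2) - Δ_1) = 12.
Solving: m_0 = 81/2, m_1 = -27, m_2 = 39/2.
On [0, 1], S(x) = -3 + 1·x + 81/4·x² - 45/4·x³.
With x = 2/3: S(2/3) = 10/3.

3.3333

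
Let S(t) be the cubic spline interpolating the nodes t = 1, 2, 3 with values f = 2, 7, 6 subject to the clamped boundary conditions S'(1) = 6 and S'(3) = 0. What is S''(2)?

-12

Put m_i = S'' at the i-th knot. Here h = (1, 1) and Δ = (5, -1), so the interior equations h_(i-1)·m_(i-1) + 2(h_(i-1)+h_i)·m_i + h_i·m_(i+1) = 6(Δ_i − Δ_(i-1)) read
  1·m_0 + 4·m_1 + 1·m_2 = 6(Δ_1 - Δ_0) = -36
Clamped end conditions give two more equations: 2h_0·m_0 + h_0·m_1 = 6(Δ_0 - S'(1)) = -6 and h_1·m_1 + 2h_1·m_2 = 6(S'(3) - Δ_1) = 6.
Solving: m_0 = 3, m_1 = -12, m_2 = 9.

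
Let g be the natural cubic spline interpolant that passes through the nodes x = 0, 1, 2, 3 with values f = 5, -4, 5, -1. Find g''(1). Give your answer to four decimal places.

34.8000

Write M_i for g''(x_i). With h_i = 1, 1, 1 and divided differences Δ_i = -9, 9, -6, the continuity of g' gives the tridiagonal system
  1·M_0 + 4·M_1 + 1·M_2 = 6(Δ_1 - Δ_0) = 108
  1·M_1 + 4·M_2 + 1·M_3 = 6(Δ_2 - Δ_1) = -90
Natural end conditions: M_0 = M_3 = 0.
Solving the tridiagonal system: M_0 = 0, M_1 = 174/5, M_2 = -156/5, M_3 = 0.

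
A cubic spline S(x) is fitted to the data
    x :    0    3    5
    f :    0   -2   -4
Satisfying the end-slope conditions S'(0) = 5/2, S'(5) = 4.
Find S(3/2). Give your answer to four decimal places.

1.0625

Let σ_i = S''(x_i). Step sizes h_i = 3, 2; slopes of the chords Δ_i = (y_(i+1) - y_i)/h_i = -2/3, -1.
  3·σ_0 + 10·σ_1 + 2·σ_2 = 6(Δ_1 - Δ_0) = -2
Clamped end conditions give two more equations: 2h_0·σ_0 + h_0·σ_1 = 6(Δ_0 - S'(0)) = -19 and h_1·σ_1 + 2h_1·σ_2 = 6(S'(5) - Δ_1) = 30.
Forward elimination and back-substitution give σ_0 = -8/3, σ_1 = -1, σ_2 = 8.
On [0, 3], S(x) = 0 + 5/2·x - 4/3·x² + 5/54·x³.
With x = 3/2: S(3/2) = 17/16.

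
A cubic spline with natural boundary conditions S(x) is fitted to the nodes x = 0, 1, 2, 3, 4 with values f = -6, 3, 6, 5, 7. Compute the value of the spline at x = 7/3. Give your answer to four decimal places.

5.7196

Put m_i = S'' at the i-th knot. Here h = (1, 1, 1, 1) and Δ = (9, 3, -1, 2), so the interior equations h_(i-1)·m_(i-1) + 2(h_(i-1)+h_i)·m_i + h_i·m_(i+1) = 6(Δ_i − Δ_(i-1)) read
  1·m_0 + 4·m_1 + 1·m_2 = 6(Δ_1 - Δ_0) = -36
  1·m_1 + 4·m_2 + 1·m_3 = 6(Δ_2 - Δ_1) = -24
  1·m_2 + 4·m_3 + 1·m_4 = 6(Δ_3 - Δ_2) = 18
Natural end conditions: m_0 = m_4 = 0.
Hence m_0 = 0, m_1 = -213/28, m_2 = -39/7, m_3 = 165/28, m_4 = 0.
On [2, 3], S(x) = 6 - 1/8·(x - 2) - 39/14·(x - 2)² + 107/56·(x - 2)³.
With (x - 2) = 1/3: S(7/3) = 1081/189.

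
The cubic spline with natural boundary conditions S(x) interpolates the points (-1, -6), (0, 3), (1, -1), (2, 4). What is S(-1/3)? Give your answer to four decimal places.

1.5062

Write m_i for S''(x_i). With h_i = 1, 1, 1 and divided differences Δ_i = 9, -4, 5, the continuity of S' gives the tridiagonal system
  1·m_0 + 4·m_1 + 1·m_2 = 6(Δ_1 - Δ_0) = -78
  1·m_1 + 4·m_2 + 1·m_3 = 6(Δ_2 - Δ_1) = 54
Natural end conditions: m_0 = m_3 = 0.
Solving the tridiagonal system: m_0 = 0, m_1 = -122/5, m_2 = 98/5, m_3 = 0.
On [-1, 0], S(x) = -6 + 196/15·(x + 1) + 0·(x + 1)² - 61/15·(x + 1)³.
With (x + 1) = 2/3: S(-1/3) = 122/81.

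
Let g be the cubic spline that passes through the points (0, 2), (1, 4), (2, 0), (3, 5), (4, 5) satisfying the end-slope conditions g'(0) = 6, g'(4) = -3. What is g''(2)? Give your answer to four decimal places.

With M_i denoting the second derivative at x_i, h_i = 1, 1, 1, 1, and Δ_i = (y_(i+1) − y_i)/h_i = 2, -4, 5, 0:
  1·M_0 + 4·M_1 + 1·M_2 = 6(Δ_1 - Δ_0) = -36
  1·M_1 + 4·M_2 + 1·M_3 = 6(Δ_2 - Δ_1) = 54
  1·M_2 + 4·M_3 + 1·M_4 = 6(Δ_3 - Δ_2) = -30
Clamped end conditions give two more equations: 2h_0·M_0 + h_0·M_1 = 6(Δ_0 - g'(0)) = -24 and h_3·M_3 + 2h_3·M_4 = 6(g'(4) - Δ_3) = -18.
Solving the tridiagonal system: M_0 = -81/14, M_1 = -87/7, M_2 = 39/2, M_3 = -81/7, M_4 = -45/14.

19.5000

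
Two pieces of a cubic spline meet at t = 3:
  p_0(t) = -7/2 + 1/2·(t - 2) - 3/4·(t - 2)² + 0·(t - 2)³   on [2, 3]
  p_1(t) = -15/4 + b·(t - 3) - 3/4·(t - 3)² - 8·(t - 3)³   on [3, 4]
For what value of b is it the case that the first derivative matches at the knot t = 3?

-1

p_0'(t) = 1/2 - 3/2·(t - 2) + 0·(t - 2)², so p_0'(3) = -1. On the right, p_1'(3) = b, so b = -1.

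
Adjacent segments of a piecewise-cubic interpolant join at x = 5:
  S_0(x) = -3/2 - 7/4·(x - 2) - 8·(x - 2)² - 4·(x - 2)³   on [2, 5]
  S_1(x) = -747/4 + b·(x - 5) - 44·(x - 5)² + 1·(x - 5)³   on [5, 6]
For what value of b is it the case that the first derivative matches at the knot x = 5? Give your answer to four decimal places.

-157.7500

S_0'(x) = -7/4 - 16·(x - 2) - 12·(x - 2)², so S_0'(5) = -631/4. On the right, S_1'(5) = b, so b = -631/4.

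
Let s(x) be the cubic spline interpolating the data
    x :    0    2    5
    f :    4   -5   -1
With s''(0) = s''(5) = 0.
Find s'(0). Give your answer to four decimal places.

Put M_i = s'' at the i-th knot. Here h = (2, 3) and Δ = (-9/2, 4/3), so the interior equations h_(i-1)·M_(i-1) + 2(h_(i-1)+h_i)·M_i + h_i·M_(i+1) = 6(Δ_i − Δ_(i-1)) read
  2·M_0 + 10·M_1 + 3·M_2 = 6(Δ_1 - Δ_0) = 35
Natural end conditions: M_0 = M_2 = 0.
Solving the tridiagonal system: M_0 = 0, M_1 = 7/2, M_2 = 0.
On [0, 2], s'(x) = b_0 + 2c_0·x + 3d_0·x² with b_0 = Δ_0 - h_0(2M_0 + M_1)/6 = -17/3, c_0 = M_0/2 = 0, d_0 = (M_1 - M_0)/(6h_0) = 7/24. So s'(0) = -17/3.

-5.6667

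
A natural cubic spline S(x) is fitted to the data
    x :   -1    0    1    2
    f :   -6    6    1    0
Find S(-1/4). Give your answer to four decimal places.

4.5750

With σ_i denoting the second derivative at x_i, h_i = 1, 1, 1, and Δ_i = (y_(i+1) − y_i)/h_i = 12, -5, -1:
  1·σ_0 + 4·σ_1 + 1·σ_2 = 6(Δ_1 - Δ_0) = -102
  1·σ_1 + 4·σ_2 + 1·σ_3 = 6(Δ_2 - Δ_1) = 24
Natural end conditions: σ_0 = σ_3 = 0.
Solving: σ_0 = 0, σ_1 = -144/5, σ_2 = 66/5, σ_3 = 0.
On [-1, 0], S(x) = -6 + 84/5·(x + 1) + 0·(x + 1)² - 24/5·(x + 1)³.
With (x + 1) = 3/4: S(-1/4) = 183/40.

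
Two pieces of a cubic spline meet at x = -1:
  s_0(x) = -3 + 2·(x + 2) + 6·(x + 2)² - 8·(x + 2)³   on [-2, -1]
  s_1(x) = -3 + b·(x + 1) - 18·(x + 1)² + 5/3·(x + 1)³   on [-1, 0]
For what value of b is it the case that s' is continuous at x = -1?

s_0'(x) = 2 + 12·(x + 2) - 24·(x + 2)², so s_0'(-1) = -10. On the right, s_1'(-1) = b, so b = -10.

-10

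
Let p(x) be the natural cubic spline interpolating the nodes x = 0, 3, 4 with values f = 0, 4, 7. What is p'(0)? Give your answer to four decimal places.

Let M_i = p''(x_i). Step sizes h_i = 3, 1; slopes of the chords Δ_i = (y_(i+1) - y_i)/h_i = 4/3, 3.
  3·M_0 + 8·M_1 + 1·M_2 = 6(Δ_1 - Δ_0) = 10
Natural end conditions: M_0 = M_2 = 0.
Forward elimination and back-substitution give M_0 = 0, M_1 = 5/4, M_2 = 0.
On [0, 3], p'(x) = b_0 + 2c_0·x + 3d_0·x² with b_0 = Δ_0 - h_0(2M_0 + M_1)/6 = 17/24, c_0 = M_0/2 = 0, d_0 = (M_1 - M_0)/(6h_0) = 5/72. So p'(0) = 17/24.

0.7083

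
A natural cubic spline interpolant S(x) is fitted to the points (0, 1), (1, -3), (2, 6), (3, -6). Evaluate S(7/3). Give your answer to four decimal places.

Write σ_i for S''(x_i). With h_i = 1, 1, 1 and divided differences Δ_i = -4, 9, -12, the continuity of S' gives the tridiagonal system
  1·σ_0 + 4·σ_1 + 1·σ_2 = 6(Δ_1 - Δ_0) = 78
  1·σ_1 + 4·σ_2 + 1·σ_3 = 6(Δ_2 - Δ_1) = -126
Natural end conditions: σ_0 = σ_3 = 0.
Solving the tridiagonal system: σ_0 = 0, σ_1 = 146/5, σ_2 = -194/5, σ_3 = 0.
On [2, 3], S(x) = 6 + 14/15·(x - 2) - 97/5·(x - 2)² + 97/15·(x - 2)³.
With (x - 2) = 1/3: S(7/3) = 356/81.

4.3951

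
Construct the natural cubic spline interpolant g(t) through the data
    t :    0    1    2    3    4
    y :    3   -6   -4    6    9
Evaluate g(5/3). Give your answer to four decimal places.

-6.0741

With σ_i denoting the second derivative at x_i, h_i = 1, 1, 1, 1, and Δ_i = (y_(i+1) − y_i)/h_i = -9, 2, 10, 3:
  1·σ_0 + 4·σ_1 + 1·σ_2 = 6(Δ_1 - Δ_0) = 66
  1·σ_1 + 4·σ_2 + 1·σ_3 = 6(Δ_2 - Δ_1) = 48
  1·σ_2 + 4·σ_3 + 1·σ_4 = 6(Δ_3 - Δ_2) = -42
Natural end conditions: σ_0 = σ_4 = 0.
Forward elimination and back-substitution give σ_0 = 0, σ_1 = 27/2, σ_2 = 12, σ_3 = -27/2, σ_4 = 0.
On [1, 2], g(t) = -6 - 9/2·(t - 1) + 27/4·(t - 1)² - 1/4·(t - 1)³.
With (t - 1) = 2/3: g(5/3) = -164/27.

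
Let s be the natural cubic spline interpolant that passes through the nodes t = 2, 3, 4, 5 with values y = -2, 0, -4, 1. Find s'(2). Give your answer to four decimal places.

Put m_i = s'' at the i-th knot. Here h = (1, 1, 1) and Δ = (2, -4, 5), so the interior equations h_(i-1)·m_(i-1) + 2(h_(i-1)+h_i)·m_i + h_i·m_(i+1) = 6(Δ_i − Δ_(i-1)) read
  1·m_0 + 4·m_1 + 1·m_2 = 6(Δ_1 - Δ_0) = -36
  1·m_1 + 4·m_2 + 1·m_3 = 6(Δ_2 - Δ_1) = 54
Natural end conditions: m_0 = m_3 = 0.
Solving the tridiagonal system: m_0 = 0, m_1 = -66/5, m_2 = 84/5, m_3 = 0.
On [2, 3], s'(t) = b_0 + 2c_0·(t - 2) + 3d_0·(t - 2)² with b_0 = Δ_0 - h_0(2m_0 + m_1)/6 = 21/5, c_0 = m_0/2 = 0, d_0 = (m_1 - m_0)/(6h_0) = -11/5. So s'(2) = 21/5.

4.2000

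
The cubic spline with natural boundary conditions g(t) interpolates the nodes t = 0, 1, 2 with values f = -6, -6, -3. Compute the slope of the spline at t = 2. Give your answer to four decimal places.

With σ_i denoting the second derivative at x_i, h_i = 1, 1, and Δ_i = (y_(i+1) − y_i)/h_i = 0, 3:
  1·σ_0 + 4·σ_1 + 1·σ_2 = 6(Δ_1 - Δ_0) = 18
Natural end conditions: σ_0 = σ_2 = 0.
Solving: σ_0 = 0, σ_1 = 9/2, σ_2 = 0.
On [1, 2], g'(t) = b_1 + 2c_1·(t - 1) + 3d_1·(t - 1)² with b_1 = Δ_1 - h_1(2σ_1 + σ_2)/6 = 3/2, c_1 = σ_1/2 = 9/4, d_1 = (σ_2 - σ_1)/(6h_1) = -3/4. So g'(2) = 15/4.

3.7500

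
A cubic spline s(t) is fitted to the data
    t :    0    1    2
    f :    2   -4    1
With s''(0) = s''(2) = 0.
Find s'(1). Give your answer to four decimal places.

Let M_i = s''(x_i). Step sizes h_i = 1, 1; slopes of the chords Δ_i = (y_(i+1) - y_i)/h_i = -6, 5.
  1·M_0 + 4·M_1 + 1·M_2 = 6(Δ_1 - Δ_0) = 66
Natural end conditions: M_0 = M_2 = 0.
Forward elimination and back-substitution give M_0 = 0, M_1 = 33/2, M_2 = 0.
On [1, 2], s'(t) = b_1 + 2c_1·(t - 1) + 3d_1·(t - 1)² with b_1 = Δ_1 - h_1(2M_1 + M_2)/6 = -1/2, c_1 = M_1/2 = 33/4, d_1 = (M_2 - M_1)/(6h_1) = -11/4. So s'(1) = -1/2.

-0.5000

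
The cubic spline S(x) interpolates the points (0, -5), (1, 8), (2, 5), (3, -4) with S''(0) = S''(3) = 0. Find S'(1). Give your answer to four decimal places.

5.2667

Let M_i = S''(x_i). Step sizes h_i = 1, 1, 1; slopes of the chords Δ_i = (y_(i+1) - y_i)/h_i = 13, -3, -9.
  1·M_0 + 4·M_1 + 1·M_2 = 6(Δ_1 - Δ_0) = -96
  1·M_1 + 4·M_2 + 1·M_3 = 6(Δ_2 - Δ_1) = -36
Natural end conditions: M_0 = M_3 = 0.
Solving: M_0 = 0, M_1 = -116/5, M_2 = -16/5, M_3 = 0.
On [1, 2], S'(x) = b_1 + 2c_1·(x - 1) + 3d_1·(x - 1)² with b_1 = Δ_1 - h_1(2M_1 + M_2)/6 = 79/15, c_1 = M_1/2 = -58/5, d_1 = (M_2 - M_1)/(6h_1) = 10/3. So S'(1) = 79/15.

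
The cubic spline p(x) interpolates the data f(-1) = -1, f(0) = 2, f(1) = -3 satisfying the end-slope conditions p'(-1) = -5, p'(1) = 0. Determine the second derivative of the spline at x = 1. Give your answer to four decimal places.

29.5000

Write m_i for p''(x_i). With h_i = 1, 1 and divided differences Δ_i = 3, -5, the continuity of p' gives the tridiagonal system
  1·m_0 + 4·m_1 + 1·m_2 = 6(Δ_1 - Δ_0) = -48
Clamped end conditions give two more equations: 2h_0·m_0 + h_0·m_1 = 6(Δ_0 - p'(-1)) = 48 and h_1·m_1 + 2h_1·m_2 = 6(p'(1) - Δ_1) = 30.
Hence m_0 = 77/2, m_1 = -29, m_2 = 59/2.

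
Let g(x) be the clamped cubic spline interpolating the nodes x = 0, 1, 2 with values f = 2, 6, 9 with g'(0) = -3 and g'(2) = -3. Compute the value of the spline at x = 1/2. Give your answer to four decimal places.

Put σ_i = g'' at the i-th knot. Here h = (1, 1) and Δ = (4, 3), so the interior equations h_(i-1)·σ_(i-1) + 2(h_(i-1)+h_i)·σ_i + h_i·σ_(i+1) = 6(Δ_i − Δ_(i-1)) read
  1·σ_0 + 4·σ_1 + 1·σ_2 = 6(Δ_1 - Δ_0) = -6
Clamped end conditions give two more equations: 2h_0·σ_0 + h_0·σ_1 = 6(Δ_0 - g'(0)) = 42 and h_1·σ_1 + 2h_1·σ_2 = 6(g'(2) - Δ_1) = -36.
Solving: σ_0 = 45/2, σ_1 = -3, σ_2 = -33/2.
On [0, 1], g(x) = 2 - 3·x + 45/4·x² - 17/4·x³.
With x = 1/2: g(1/2) = 89/32.

2.7813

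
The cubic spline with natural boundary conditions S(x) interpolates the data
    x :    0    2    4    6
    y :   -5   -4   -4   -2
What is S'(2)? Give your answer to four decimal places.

0.1000

With σ_i denoting the second derivative at x_i, h_i = 2, 2, 2, and Δ_i = (y_(i+1) − y_i)/h_i = 1/2, 0, 1:
  2·σ_0 + 8·σ_1 + 2·σ_2 = 6(Δ_1 - Δ_0) = -3
  2·σ_1 + 8·σ_2 + 2·σ_3 = 6(Δ_2 - Δ_1) = 6
Natural end conditions: σ_0 = σ_3 = 0.
Solving: σ_0 = 0, σ_1 = -3/5, σ_2 = 9/10, σ_3 = 0.
On [2, 4], S'(x) = b_1 + 2c_1·(x - 2) + 3d_1·(x - 2)² with b_1 = Δ_1 - h_1(2σ_1 + σ_2)/6 = 1/10, c_1 = σ_1/2 = -3/10, d_1 = (σ_2 - σ_1)/(6h_1) = 1/8. So S'(2) = 1/10.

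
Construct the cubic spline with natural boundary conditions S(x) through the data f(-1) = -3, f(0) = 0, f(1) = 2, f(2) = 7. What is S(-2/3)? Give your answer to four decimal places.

-1.8617

Put σ_i = S'' at the i-th knot. Here h = (1, 1, 1) and Δ = (3, 2, 5), so the interior equations h_(i-1)·σ_(i-1) + 2(h_(i-1)+h_i)·σ_i + h_i·σ_(i+1) = 6(Δ_i − Δ_(i-1)) read
  1·σ_0 + 4·σ_1 + 1·σ_2 = 6(Δ_1 - Δ_0) = -6
  1·σ_1 + 4·σ_2 + 1·σ_3 = 6(Δ_2 - Δ_1) = 18
Natural end conditions: σ_0 = σ_3 = 0.
Hence σ_0 = 0, σ_1 = -14/5, σ_2 = 26/5, σ_3 = 0.
On [-1, 0], S(x) = -3 + 52/15·(x + 1) + 0·(x + 1)² - 7/15·(x + 1)³.
With (x + 1) = 1/3: S(-2/3) = -754/405.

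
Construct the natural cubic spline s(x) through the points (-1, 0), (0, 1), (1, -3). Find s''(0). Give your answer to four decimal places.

Put M_i = s'' at the i-th knot. Here h = (1, 1) and Δ = (1, -4), so the interior equations h_(i-1)·M_(i-1) + 2(h_(i-1)+h_i)·M_i + h_i·M_(i+1) = 6(Δ_i − Δ_(i-1)) read
  1·M_0 + 4·M_1 + 1·M_2 = 6(Δ_1 - Δ_0) = -30
Natural end conditions: M_0 = M_2 = 0.
Solving: M_0 = 0, M_1 = -15/2, M_2 = 0.

-7.5000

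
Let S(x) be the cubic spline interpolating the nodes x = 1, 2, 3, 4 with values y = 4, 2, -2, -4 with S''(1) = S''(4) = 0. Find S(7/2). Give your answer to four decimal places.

Let σ_i = S''(x_i). Step sizes h_i = 1, 1, 1; slopes of the chords Δ_i = (y_(i+1) - y_i)/h_i = -2, -4, -2.
  1·σ_0 + 4·σ_1 + 1·σ_2 = 6(Δ_1 - Δ_0) = -12
  1·σ_1 + 4·σ_2 + 1·σ_3 = 6(Δ_2 - Δ_1) = 12
Natural end conditions: σ_0 = σ_3 = 0.
Hence σ_0 = 0, σ_1 = -4, σ_2 = 4, σ_3 = 0.
On [3, 4], S(x) = -2 - 10/3·(x - 3) + 2·(x - 3)² - 2/3·(x - 3)³.
With (x - 3) = 1/2: S(7/2) = -13/4.

-3.2500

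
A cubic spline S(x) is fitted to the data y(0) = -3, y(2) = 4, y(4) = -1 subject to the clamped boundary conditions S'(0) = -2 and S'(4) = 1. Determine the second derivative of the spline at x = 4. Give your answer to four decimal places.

With m_i denoting the second derivative at x_i, h_i = 2, 2, and Δ_i = (y_(i+1) − y_i)/h_i = 7/2, -5/2:
  2·m_0 + 8·m_1 + 2·m_2 = 6(Δ_1 - Δ_0) = -36
Clamped end conditions give two more equations: 2h_0·m_0 + h_0·m_1 = 6(Δ_0 - S'(0)) = 33 and h_1·m_1 + 2h_1·m_2 = 6(S'(4) - Δ_1) = 21.
Hence m_0 = 27/2, m_1 = -21/2, m_2 = 21/2.

10.5000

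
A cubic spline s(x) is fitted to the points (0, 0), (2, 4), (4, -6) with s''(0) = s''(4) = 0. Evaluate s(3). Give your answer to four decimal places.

0.3125

Let M_i = s''(x_i). Step sizes h_i = 2, 2; slopes of the chords Δ_i = (y_(i+1) - y_i)/h_i = 2, -5.
  2·M_0 + 8·M_1 + 2·M_2 = 6(Δ_1 - Δ_0) = -42
Natural end conditions: M_0 = M_2 = 0.
Forward elimination and back-substitution give M_0 = 0, M_1 = -21/4, M_2 = 0.
On [2, 4], s(x) = 4 - 3/2·(x - 2) - 21/8·(x - 2)² + 7/16·(x - 2)³.
With (x - 2) = 1: s(3) = 5/16.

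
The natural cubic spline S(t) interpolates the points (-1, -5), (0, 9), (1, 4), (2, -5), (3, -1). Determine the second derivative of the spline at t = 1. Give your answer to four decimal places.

Let m_i = S''(x_i). Step sizes h_i = 1, 1, 1, 1; slopes of the chords Δ_i = (y_(i+1) - y_i)/h_i = 14, -5, -9, 4.
  1·m_0 + 4·m_1 + 1·m_2 = 6(Δ_1 - Δ_0) = -114
  1·m_1 + 4·m_2 + 1·m_3 = 6(Δ_2 - Δ_1) = -24
  1·m_2 + 4·m_3 + 1·m_4 = 6(Δ_3 - Δ_2) = 78
Natural end conditions: m_0 = m_4 = 0.
Hence m_0 = 0, m_1 = -192/7, m_2 = -30/7, m_3 = 144/7, m_4 = 0.

-4.2857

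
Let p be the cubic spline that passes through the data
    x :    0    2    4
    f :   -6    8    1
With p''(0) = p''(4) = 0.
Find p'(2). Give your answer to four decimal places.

Put σ_i = p'' at the i-th knot. Here h = (2, 2) and Δ = (7, -7/2), so the interior equations h_(i-1)·σ_(i-1) + 2(h_(i-1)+h_i)·σ_i + h_i·σ_(i+1) = 6(Δ_i − Δ_(i-1)) read
  2·σ_0 + 8·σ_1 + 2·σ_2 = 6(Δ_1 - Δ_0) = -63
Natural end conditions: σ_0 = σ_2 = 0.
Hence σ_0 = 0, σ_1 = -63/8, σ_2 = 0.
On [2, 4], p'(x) = b_1 + 2c_1·(x - 2) + 3d_1·(x - 2)² with b_1 = Δ_1 - h_1(2σ_1 + σ_2)/6 = 7/4, c_1 = σ_1/2 = -63/16, d_1 = (σ_2 - σ_1)/(6h_1) = 21/32. So p'(2) = 7/4.

1.7500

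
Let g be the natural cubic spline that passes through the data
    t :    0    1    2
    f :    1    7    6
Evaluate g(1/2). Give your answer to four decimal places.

Let M_i = g''(x_i). Step sizes h_i = 1, 1; slopes of the chords Δ_i = (y_(i+1) - y_i)/h_i = 6, -1.
  1·M_0 + 4·M_1 + 1·M_2 = 6(Δ_1 - Δ_0) = -42
Natural end conditions: M_0 = M_2 = 0.
Hence M_0 = 0, M_1 = -21/2, M_2 = 0.
On [0, 1], g(t) = 1 + 31/4·t + 0·t² - 7/4·t³.
With t = 1/2: g(1/2) = 149/32.

4.6563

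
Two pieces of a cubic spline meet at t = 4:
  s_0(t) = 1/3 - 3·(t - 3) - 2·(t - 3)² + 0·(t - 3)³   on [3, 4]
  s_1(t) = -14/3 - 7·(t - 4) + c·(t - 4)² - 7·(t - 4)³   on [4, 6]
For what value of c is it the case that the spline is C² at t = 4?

-2

s_0''(t) = -4 + 0·(t - 3), so s_0''(4) = -4. On the right, s_1''(4) = 2c, so c = -2.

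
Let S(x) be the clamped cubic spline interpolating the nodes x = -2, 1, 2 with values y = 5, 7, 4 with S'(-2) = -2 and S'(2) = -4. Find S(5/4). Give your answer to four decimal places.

Let M_i = S''(x_i). Step sizes h_i = 3, 1; slopes of the chords Δ_i = (y_(i+1) - y_i)/h_i = 2/3, -3.
  3·M_0 + 8·M_1 + 1·M_2 = 6(Δ_1 - Δ_0) = -22
Clamped end conditions give two more equations: 2h_0·M_0 + h_0·M_1 = 6(Δ_0 - S'(-2)) = 16 and h_1·M_1 + 2h_1·M_2 = 6(S'(2) - Δ_1) = -6.
Forward elimination and back-substitution give M_0 = 59/12, M_1 = -9/2, M_2 = -3/4.
On [1, 2], S(x) = 7 - 11/8·(x - 1) - 9/4·(x - 1)² + 5/8·(x - 1)³.
With (x - 1) = 1/4: S(5/4) = 3341/512.

6.5254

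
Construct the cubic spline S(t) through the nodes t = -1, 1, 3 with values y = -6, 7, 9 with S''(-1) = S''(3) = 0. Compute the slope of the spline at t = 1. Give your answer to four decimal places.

Put M_i = S'' at the i-th knot. Here h = (2, 2) and Δ = (13/2, 1), so the interior equations h_(i-1)·M_(i-1) + 2(h_(i-1)+h_i)·M_i + h_i·M_(i+1) = 6(Δ_i − Δ_(i-1)) read
  2·M_0 + 8·M_1 + 2·M_2 = 6(Δ_1 - Δ_0) = -33
Natural end conditions: M_0 = M_2 = 0.
Forward elimination and back-substitution give M_0 = 0, M_1 = -33/8, M_2 = 0.
On [1, 3], S'(t) = b_1 + 2c_1·(t - 1) + 3d_1·(t - 1)² with b_1 = Δ_1 - h_1(2M_1 + M_2)/6 = 15/4, c_1 = M_1/2 = -33/16, d_1 = (M_2 - M_1)/(6h_1) = 11/32. So S'(1) = 15/4.

3.7500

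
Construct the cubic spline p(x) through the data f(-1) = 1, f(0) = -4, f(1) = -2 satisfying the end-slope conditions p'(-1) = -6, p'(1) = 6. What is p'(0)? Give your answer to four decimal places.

-2.2500

Let M_i = p''(x_i). Step sizes h_i = 1, 1; slopes of the chords Δ_i = (y_(i+1) - y_i)/h_i = -5, 2.
  1·M_0 + 4·M_1 + 1·M_2 = 6(Δ_1 - Δ_0) = 42
Clamped end conditions give two more equations: 2h_0·M_0 + h_0·M_1 = 6(Δ_0 - p'(-1)) = 6 and h_1·M_1 + 2h_1·M_2 = 6(p'(1) - Δ_1) = 24.
Hence M_0 = -3/2, M_1 = 9, M_2 = 15/2.
On [0, 1], p'(x) = b_1 + 2c_1·x + 3d_1·x² with b_1 = Δ_1 - h_1(2M_1 + M_2)/6 = -9/4, c_1 = M_1/2 = 9/2, d_1 = (M_2 - M_1)/(6h_1) = -1/4. So p'(0) = -9/4.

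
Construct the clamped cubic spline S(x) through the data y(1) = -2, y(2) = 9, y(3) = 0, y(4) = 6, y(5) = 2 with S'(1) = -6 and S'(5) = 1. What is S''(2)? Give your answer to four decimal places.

Put M_i = S'' at the i-th knot. Here h = (1, 1, 1, 1) and Δ = (11, -9, 6, -4), so the interior equations h_(i-1)·M_(i-1) + 2(h_(i-1)+h_i)·M_i + h_i·M_(i+1) = 6(Δ_i − Δ_(i-1)) read
  1·M_0 + 4·M_1 + 1·M_2 = 6(Δ_1 - Δ_0) = -120
  1·M_1 + 4·M_2 + 1·M_3 = 6(Δ_2 - Δ_1) = 90
  1·M_2 + 4·M_3 + 1·M_4 = 6(Δ_3 - Δ_2) = -60
Clamped end conditions give two more equations: 2h_0·M_0 + h_0·M_1 = 6(Δ_0 - S'(1)) = 102 and h_3·M_3 + 2h_3·M_4 = 6(S'(5) - Δ_3) = 30.
Solving the tridiagonal system: M_0 = 2299/28, M_1 = -871/14, M_2 = 187/4, M_3 = -487/14, M_4 = 907/28.

-62.2143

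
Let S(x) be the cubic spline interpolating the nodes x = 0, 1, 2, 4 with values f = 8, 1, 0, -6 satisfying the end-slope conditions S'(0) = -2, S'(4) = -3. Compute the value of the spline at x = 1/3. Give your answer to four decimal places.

6.2929

Write M_i for S''(x_i). With h_i = 1, 1, 2 and divided differences Δ_i = -7, -1, -3, the continuity of S' gives the tridiagonal system
  1·M_0 + 4·M_1 + 1·M_2 = 6(Δ_1 - Δ_0) = 36
  1·M_1 + 6·M_2 + 2·M_3 = 6(Δ_2 - Δ_1) = -12
Clamped end conditions give two more equations: 2h_0·M_0 + h_0·M_1 = 6(Δ_0 - S'(0)) = -30 and h_2·M_2 + 2h_2·M_3 = 6(S'(4) - Δ_2) = 0.
Solving: M_0 = -254/11, M_1 = 178/11, M_2 = -62/11, M_3 = 31/11.
On [0, 1], S(x) = 8 - 2·x - 127/11·x² + 72/11·x³.
With x = 1/3: S(1/3) = 623/99.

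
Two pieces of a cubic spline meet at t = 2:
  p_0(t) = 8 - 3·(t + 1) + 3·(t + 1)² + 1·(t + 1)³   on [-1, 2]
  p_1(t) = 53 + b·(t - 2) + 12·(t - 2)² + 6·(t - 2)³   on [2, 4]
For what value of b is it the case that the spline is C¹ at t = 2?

42

p_0'(t) = -3 + 6·(t + 1) + 3·(t + 1)², so p_0'(2) = 42. On the right, p_1'(2) = b, so b = 42.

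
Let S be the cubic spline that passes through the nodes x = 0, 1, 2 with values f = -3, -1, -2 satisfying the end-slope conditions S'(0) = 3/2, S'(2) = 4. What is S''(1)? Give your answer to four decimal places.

-11.5000

Let M_i = S''(x_i). Step sizes h_i = 1, 1; slopes of the chords Δ_i = (y_(i+1) - y_i)/h_i = 2, -1.
  1·M_0 + 4·M_1 + 1·M_2 = 6(Δ_1 - Δ_0) = -18
Clamped end conditions give two more equations: 2h_0·M_0 + h_0·M_1 = 6(Δ_0 - S'(0)) = 3 and h_1·M_1 + 2h_1·M_2 = 6(S'(2) - Δ_1) = 30.
Forward elimination and back-substitution give M_0 = 29/4, M_1 = -23/2, M_2 = 83/4.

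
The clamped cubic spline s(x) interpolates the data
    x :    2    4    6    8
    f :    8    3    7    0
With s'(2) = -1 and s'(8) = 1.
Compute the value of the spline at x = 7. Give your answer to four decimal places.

2.8917

Write M_i for s''(x_i). With h_i = 2, 2, 2 and divided differences Δ_i = -5/2, 2, -7/2, the continuity of s' gives the tridiagonal system
  2·M_0 + 8·M_1 + 2·M_2 = 6(Δ_1 - Δ_0) = 27
  2·M_1 + 8·M_2 + 2·M_3 = 6(Δ_2 - Δ_1) = -33
Clamped end conditions give two more equations: 2h_0·M_0 + h_0·M_1 = 6(Δ_0 - s'(2)) = -9 and h_2·M_2 + 2h_2·M_3 = 6(s'(8) - Δ_2) = 27.
Hence M_0 = -86/15, M_1 = 209/30, M_2 = -259/30, M_3 = 166/15.
On [6, 8], s(x) = 7 - 43/30·(x - 6) - 259/60·(x - 6)² + 197/120·(x - 6)³.
With (x - 6) = 1: s(7) = 347/120.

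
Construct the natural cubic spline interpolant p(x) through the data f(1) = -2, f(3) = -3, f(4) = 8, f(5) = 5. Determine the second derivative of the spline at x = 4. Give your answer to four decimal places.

-24.9130

Put M_i = p'' at the i-th knot. Here h = (2, 1, 1) and Δ = (-1/2, 11, -3), so the interior equations h_(i-1)·M_(i-1) + 2(h_(i-1)+h_i)·M_i + h_i·M_(i+1) = 6(Δ_i − Δ_(i-1)) read
  2·M_0 + 6·M_1 + 1·M_2 = 6(Δ_1 - Δ_0) = 69
  1·M_1 + 4·M_2 + 1·M_3 = 6(Δ_2 - Δ_1) = -84
Natural end conditions: M_0 = M_3 = 0.
Solving: M_0 = 0, M_1 = 360/23, M_2 = -573/23, M_3 = 0.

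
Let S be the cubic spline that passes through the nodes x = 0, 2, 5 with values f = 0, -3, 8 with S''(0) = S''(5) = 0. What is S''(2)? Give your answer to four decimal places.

Put m_i = S'' at the i-th knot. Here h = (2, 3) and Δ = (-3/2, 11/3), so the interior equations h_(i-1)·m_(i-1) + 2(h_(i-1)+h_i)·m_i + h_i·m_(i+1) = 6(Δ_i − Δ_(i-1)) read
  2·m_0 + 10·m_1 + 3·m_2 = 6(Δ_1 - Δ_0) = 31
Natural end conditions: m_0 = m_2 = 0.
Solving: m_0 = 0, m_1 = 31/10, m_2 = 0.

3.1000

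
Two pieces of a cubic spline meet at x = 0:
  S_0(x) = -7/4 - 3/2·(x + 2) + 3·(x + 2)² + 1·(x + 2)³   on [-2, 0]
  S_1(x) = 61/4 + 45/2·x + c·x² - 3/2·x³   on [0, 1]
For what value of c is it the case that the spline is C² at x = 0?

9

S_0''(x) = 6 + 6·(x + 2), so S_0''(0) = 18. On the right, S_1''(0) = 2c, so c = 9.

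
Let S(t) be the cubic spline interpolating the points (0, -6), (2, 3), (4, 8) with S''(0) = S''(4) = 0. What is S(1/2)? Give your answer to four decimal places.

Let σ_i = S''(x_i). Step sizes h_i = 2, 2; slopes of the chords Δ_i = (y_(i+1) - y_i)/h_i = 9/2, 5/2.
  2·σ_0 + 8·σ_1 + 2·σ_2 = 6(Δ_1 - Δ_0) = -12
Natural end conditions: σ_0 = σ_2 = 0.
Solving the tridiagonal system: σ_0 = 0, σ_1 = -3/2, σ_2 = 0.
On [0, 2], S(t) = -6 + 5·t + 0·t² - 1/8·t³.
With t = 1/2: S(1/2) = -225/64.

-3.5156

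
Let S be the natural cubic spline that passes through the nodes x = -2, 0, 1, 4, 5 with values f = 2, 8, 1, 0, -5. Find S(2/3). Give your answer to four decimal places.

Let σ_i = S''(x_i). Step sizes h_i = 2, 1, 3, 1; slopes of the chords Δ_i = (y_(i+1) - y_i)/h_i = 3, -7, -1/3, -5.
  2·σ_0 + 6·σ_1 + 1·σ_2 = 6(Δ_1 - Δ_0) = -60
  1·σ_1 + 8·σ_2 + 3·σ_3 = 6(Δ_2 - Δ_1) = 40
  3·σ_2 + 8·σ_3 + 1·σ_4 = 6(Δ_3 - Δ_2) = -28
Natural end conditions: σ_0 = σ_4 = 0.
Forward elimination and back-substitution give σ_0 = 0, σ_1 = -1852/161, σ_2 = 1452/161, σ_3 = -1108/161, σ_4 = 0.
On [0, 1], S(x) = 8 - 2255/483·x - 926/161·x² + 236/69·x³.
With x = 2/3: S(2/3) = 43618/13041.

3.3447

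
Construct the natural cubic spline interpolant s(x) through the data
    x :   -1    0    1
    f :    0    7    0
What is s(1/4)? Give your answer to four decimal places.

6.3984

Write M_i for s''(x_i). With h_i = 1, 1 and divided differences Δ_i = 7, -7, the continuity of s' gives the tridiagonal system
  1·M_0 + 4·M_1 + 1·M_2 = 6(Δ_1 - Δ_0) = -84
Natural end conditions: M_0 = M_2 = 0.
Solving the tridiagonal system: M_0 = 0, M_1 = -21, M_2 = 0.
On [0, 1], s(x) = 7 + 0·x - 21/2·x² + 7/2·x³.
With x = 1/4: s(1/4) = 819/128.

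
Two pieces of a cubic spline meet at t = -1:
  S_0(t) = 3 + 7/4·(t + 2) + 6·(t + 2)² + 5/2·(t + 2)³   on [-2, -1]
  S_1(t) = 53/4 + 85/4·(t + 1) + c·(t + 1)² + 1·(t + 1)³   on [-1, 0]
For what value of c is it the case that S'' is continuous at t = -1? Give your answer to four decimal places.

13.5000

S_0''(t) = 12 + 15·(t + 2), so S_0''(-1) = 27. On the right, S_1''(-1) = 2c, so c = 27/2.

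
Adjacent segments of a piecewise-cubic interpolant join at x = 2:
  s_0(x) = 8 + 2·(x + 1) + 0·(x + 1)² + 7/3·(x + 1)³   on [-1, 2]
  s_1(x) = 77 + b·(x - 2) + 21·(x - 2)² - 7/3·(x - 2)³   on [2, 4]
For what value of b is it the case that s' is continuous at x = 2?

65

s_0'(x) = 2 + 0·(x + 1) + 7·(x + 1)², so s_0'(2) = 65. On the right, s_1'(2) = b, so b = 65.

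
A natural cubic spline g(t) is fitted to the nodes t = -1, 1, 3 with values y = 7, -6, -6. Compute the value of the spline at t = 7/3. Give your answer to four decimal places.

Let σ_i = g''(x_i). Step sizes h_i = 2, 2; slopes of the chords Δ_i = (y_(i+1) - y_i)/h_i = -13/2, 0.
  2·σ_0 + 8·σ_1 + 2·σ_2 = 6(Δ_1 - Δ_0) = 39
Natural end conditions: σ_0 = σ_2 = 0.
Forward elimination and back-substitution give σ_0 = 0, σ_1 = 39/8, σ_2 = 0.
On [1, 3], g(t) = -6 - 13/4·(t - 1) + 39/16·(t - 1)² - 13/32·(t - 1)³.
With (t - 1) = 4/3: g(7/3) = -188/27.

-6.9630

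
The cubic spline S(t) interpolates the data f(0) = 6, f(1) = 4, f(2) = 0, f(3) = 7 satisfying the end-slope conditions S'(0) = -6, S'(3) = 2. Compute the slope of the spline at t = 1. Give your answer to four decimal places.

-3.6667

With m_i denoting the second derivative at x_i, h_i = 1, 1, 1, and Δ_i = (y_(i+1) − y_i)/h_i = -2, -4, 7:
  1·m_0 + 4·m_1 + 1·m_2 = 6(Δ_1 - Δ_0) = -12
  1·m_1 + 4·m_2 + 1·m_3 = 6(Δ_2 - Δ_1) = 66
Clamped end conditions give two more equations: 2h_0·m_0 + h_0·m_1 = 6(Δ_0 - S'(0)) = 24 and h_2·m_2 + 2h_2·m_3 = 6(S'(3) - Δ_2) = -30.
Hence m_0 = 58/3, m_1 = -44/3, m_2 = 82/3, m_3 = -86/3.
On [1, 2], S'(t) = b_1 + 2c_1·(t - 1) + 3d_1·(t - 1)² with b_1 = Δ_1 - h_1(2m_1 + m_2)/6 = -11/3, c_1 = m_1/2 = -22/3, d_1 = (m_2 - m_1)/(6h_1) = 7. So S'(1) = -11/3.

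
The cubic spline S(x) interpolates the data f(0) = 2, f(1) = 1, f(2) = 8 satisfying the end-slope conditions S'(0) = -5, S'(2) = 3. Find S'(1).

5

Let M_i = S''(x_i). Step sizes h_i = 1, 1; slopes of the chords Δ_i = (y_(i+1) - y_i)/h_i = -1, 7.
  1·M_0 + 4·M_1 + 1·M_2 = 6(Δ_1 - Δ_0) = 48
Clamped end conditions give two more equations: 2h_0·M_0 + h_0·M_1 = 6(Δ_0 - S'(0)) = 24 and h_1·M_1 + 2h_1·M_2 = 6(S'(2) - Δ_1) = -24.
Hence M_0 = 4, M_1 = 16, M_2 = -20.
On [1, 2], S'(x) = b_1 + 2c_1·(x - 1) + 3d_1·(x - 1)² with b_1 = Δ_1 - h_1(2M_1 + M_2)/6 = 5, c_1 = M_1/2 = 8, d_1 = (M_2 - M_1)/(6h_1) = -6. So S'(1) = 5.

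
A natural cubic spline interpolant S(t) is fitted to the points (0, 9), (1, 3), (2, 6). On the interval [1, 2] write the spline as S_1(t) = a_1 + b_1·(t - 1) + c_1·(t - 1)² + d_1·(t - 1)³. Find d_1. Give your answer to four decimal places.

-2.2500

With σ_i denoting the second derivative at x_i, h_i = 1, 1, and Δ_i = (y_(i+1) − y_i)/h_i = -6, 3:
  1·σ_0 + 4·σ_1 + 1·σ_2 = 6(Δ_1 - Δ_0) = 54
Natural end conditions: σ_0 = σ_2 = 0.
Solving the tridiagonal system: σ_0 = 0, σ_1 = 27/2, σ_2 = 0.
On [1, 2], with S_1(t) = a_1 + b_1·(t - 1) + c_1·(t - 1)² + d_1·(t - 1)³: c_1 = σ_1/2 = 27/4, d_1 = (σ_2 - σ_1)/(6h_1) = -9/4, b_1 = Δ_1 - h_1(2σ_1 + σ_2)/6 = -3/2.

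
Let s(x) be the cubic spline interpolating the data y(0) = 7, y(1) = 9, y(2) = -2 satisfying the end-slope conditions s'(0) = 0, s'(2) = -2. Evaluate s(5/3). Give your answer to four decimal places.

Put σ_i = s'' at the i-th knot. Here h = (1, 1) and Δ = (2, -11), so the interior equations h_(i-1)·σ_(i-1) + 2(h_(i-1)+h_i)·σ_i + h_i·σ_(i+1) = 6(Δ_i − Δ_(i-1)) read
  1·σ_0 + 4·σ_1 + 1·σ_2 = 6(Δ_1 - Δ_0) = -78
Clamped end conditions give two more equations: 2h_0·σ_0 + h_0·σ_1 = 6(Δ_0 - s'(0)) = 12 and h_1·σ_1 + 2h_1·σ_2 = 6(s'(2) - Δ_1) = 54.
Solving the tridiagonal system: σ_0 = 49/2, σ_1 = -37, σ_2 = 91/2.
On [1, 2], s(x) = 9 - 25/4·(x - 1) - 37/2·(x - 1)² + 55/4·(x - 1)³.
With (x - 1) = 2/3: s(5/3) = 37/54.

0.6852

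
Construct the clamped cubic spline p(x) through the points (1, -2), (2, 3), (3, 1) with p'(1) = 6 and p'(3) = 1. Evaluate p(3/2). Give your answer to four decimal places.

1.1875

Put M_i = p'' at the i-th knot. Here h = (1, 1) and Δ = (5, -2), so the interior equations h_(i-1)·M_(i-1) + 2(h_(i-1)+h_i)·M_i + h_i·M_(i+1) = 6(Δ_i − Δ_(i-1)) read
  1·M_0 + 4·M_1 + 1·M_2 = 6(Δ_1 - Δ_0) = -42
Clamped end conditions give two more equations: 2h_0·M_0 + h_0·M_1 = 6(Δ_0 - p'(1)) = -6 and h_1·M_1 + 2h_1·M_2 = 6(p'(3) - Δ_1) = 18.
Hence M_0 = 5, M_1 = -16, M_2 = 17.
On [1, 2], p(x) = -2 + 6·(x - 1) + 5/2·(x - 1)² - 7/2·(x - 1)³.
With (x - 1) = 1/2: p(3/2) = 19/16.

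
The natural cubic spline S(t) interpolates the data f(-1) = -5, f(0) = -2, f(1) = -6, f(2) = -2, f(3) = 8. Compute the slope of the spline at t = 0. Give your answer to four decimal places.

Put M_i = S'' at the i-th knot. Here h = (1, 1, 1, 1) and Δ = (3, -4, 4, 10), so the interior equations h_(i-1)·M_(i-1) + 2(h_(i-1)+h_i)·M_i + h_i·M_(i+1) = 6(Δ_i − Δ_(i-1)) read
  1·M_0 + 4·M_1 + 1·M_2 = 6(Δ_1 - Δ_0) = -42
  1·M_1 + 4·M_2 + 1·M_3 = 6(Δ_2 - Δ_1) = 48
  1·M_2 + 4·M_3 + 1·M_4 = 6(Δ_3 - Δ_2) = 36
Natural end conditions: M_0 = M_4 = 0.
Hence M_0 = 0, M_1 = -393/28, M_2 = 99/7, M_3 = 153/28, M_4 = 0.
On [0, 1], S'(t) = b_1 + 2c_1·t + 3d_1·t² with b_1 = Δ_1 - h_1(2M_1 + M_2)/6 = -47/28, c_1 = M_1/2 = -393/56, d_1 = (M_2 - M_1)/(6h_1) = 263/56. So S'(0) = -47/28.

-1.6786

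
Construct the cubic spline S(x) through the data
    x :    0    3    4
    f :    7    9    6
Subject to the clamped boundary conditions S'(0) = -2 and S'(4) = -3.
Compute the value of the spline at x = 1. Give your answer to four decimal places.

7.0185

Write σ_i for S''(x_i). With h_i = 3, 1 and divided differences Δ_i = 2/3, -3, the continuity of S' gives the tridiagonal system
  3·σ_0 + 8·σ_1 + 1·σ_2 = 6(Δ_1 - Δ_0) = -22
Clamped end conditions give two more equations: 2h_0·σ_0 + h_0·σ_1 = 6(Δ_0 - S'(0)) = 16 and h_1·σ_1 + 2h_1·σ_2 = 6(S'(4) - Δ_1) = 0.
Hence σ_0 = 31/6, σ_1 = -5, σ_2 = 5/2.
On [0, 3], S(x) = 7 - 2·x + 31/12·x² - 61/108·x³.
With x = 1: S(1) = 379/54.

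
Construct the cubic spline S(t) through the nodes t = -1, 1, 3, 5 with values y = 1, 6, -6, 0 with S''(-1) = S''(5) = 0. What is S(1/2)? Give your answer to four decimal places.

6.6313

Put σ_i = S'' at the i-th knot. Here h = (2, 2, 2) and Δ = (5/2, -6, 3), so the interior equations h_(i-1)·σ_(i-1) + 2(h_(i-1)+h_i)·σ_i + h_i·σ_(i+1) = 6(Δ_i − Δ_(i-1)) read
  2·σ_0 + 8·σ_1 + 2·σ_2 = 6(Δ_1 - Δ_0) = -51
  2·σ_1 + 8·σ_2 + 2·σ_3 = 6(Δ_2 - Δ_1) = 54
Natural end conditions: σ_0 = σ_3 = 0.
Forward elimination and back-substitution give σ_0 = 0, σ_1 = -43/5, σ_2 = 89/10, σ_3 = 0.
On [-1, 1], S(t) = 1 + 161/30·(t + 1) + 0·(t + 1)² - 43/60·(t + 1)³.
With (t + 1) = 3/2: S(1/2) = 1061/160.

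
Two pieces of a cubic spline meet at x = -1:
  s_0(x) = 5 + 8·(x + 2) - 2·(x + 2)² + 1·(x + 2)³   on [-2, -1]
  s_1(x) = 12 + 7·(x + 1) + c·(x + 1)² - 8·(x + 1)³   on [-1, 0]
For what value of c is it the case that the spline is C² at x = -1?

s_0''(x) = -4 + 6·(x + 2), so s_0''(-1) = 2. On the right, s_1''(-1) = 2c, so c = 1.

1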